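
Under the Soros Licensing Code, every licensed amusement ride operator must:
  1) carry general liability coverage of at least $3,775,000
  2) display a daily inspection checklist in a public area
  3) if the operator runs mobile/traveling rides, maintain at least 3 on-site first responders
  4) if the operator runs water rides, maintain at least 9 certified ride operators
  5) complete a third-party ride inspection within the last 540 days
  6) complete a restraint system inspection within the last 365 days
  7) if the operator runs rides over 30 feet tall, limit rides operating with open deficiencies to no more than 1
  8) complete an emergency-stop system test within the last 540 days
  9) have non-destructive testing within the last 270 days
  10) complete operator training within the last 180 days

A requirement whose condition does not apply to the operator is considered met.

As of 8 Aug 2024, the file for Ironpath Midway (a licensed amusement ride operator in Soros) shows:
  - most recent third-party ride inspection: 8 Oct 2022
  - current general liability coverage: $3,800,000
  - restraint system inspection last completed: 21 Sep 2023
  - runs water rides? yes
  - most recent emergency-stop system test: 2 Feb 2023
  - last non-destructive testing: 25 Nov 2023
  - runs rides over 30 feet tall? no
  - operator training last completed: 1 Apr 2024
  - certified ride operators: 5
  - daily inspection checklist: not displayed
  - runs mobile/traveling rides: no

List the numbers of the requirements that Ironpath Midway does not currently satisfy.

2, 4, 5, 8

1. general liability coverage $3,800,000 ≥ $3,775,000 → met
2. daily inspection checklist absent → not met
3. condition 'runs mobile/traveling rides' does not hold → requirement n/a → met
4. condition 'runs water rides' holds; certified ride operators 5 < 9 → not met
5. third-party ride inspection 670 days ago vs limit 540 → not met
6. restraint system inspection 322 days ago vs limit 365 → met
7. condition 'runs rides over 30 feet tall' does not hold → requirement n/a → met
8. emergency-stop system test 553 days ago vs limit 540 → not met
9. non-destructive testing 257 days ago vs limit 270 → met
10. operator training 129 days ago vs limit 180 → met
Not met: 2, 4, 5, 8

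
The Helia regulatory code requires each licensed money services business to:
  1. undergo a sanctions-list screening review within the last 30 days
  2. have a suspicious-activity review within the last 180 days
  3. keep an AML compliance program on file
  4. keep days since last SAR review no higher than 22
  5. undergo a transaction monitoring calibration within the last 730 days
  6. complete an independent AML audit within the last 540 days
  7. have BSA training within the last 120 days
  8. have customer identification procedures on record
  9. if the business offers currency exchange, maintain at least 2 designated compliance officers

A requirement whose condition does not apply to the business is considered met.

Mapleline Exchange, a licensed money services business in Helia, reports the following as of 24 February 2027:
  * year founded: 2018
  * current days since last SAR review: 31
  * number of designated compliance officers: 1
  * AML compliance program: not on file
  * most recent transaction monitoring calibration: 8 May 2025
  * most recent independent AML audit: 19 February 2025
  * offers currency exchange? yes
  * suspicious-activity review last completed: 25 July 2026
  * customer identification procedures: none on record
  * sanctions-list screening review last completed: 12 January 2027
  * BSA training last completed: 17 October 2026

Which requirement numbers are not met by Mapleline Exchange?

1. sanctions-list screening review 43 days ago vs limit 30 → not met
2. suspicious-activity review 214 days ago vs limit 180 → not met
3. AML compliance program absent → not met
4. days since last SAR review 31 > 22 → not met
5. transaction monitoring calibration 657 days ago vs limit 730 → met
6. independent AML audit 735 days ago vs limit 540 → not met
7. BSA training 130 days ago vs limit 120 → not met
8. customer identification procedures absent → not met
9. condition 'offers currency exchange' holds; designated compliance officers 1 < 2 → not met
Not met: 1, 2, 3, 4, 6, 7, 8, 9

1, 2, 3, 4, 6, 7, 8, 9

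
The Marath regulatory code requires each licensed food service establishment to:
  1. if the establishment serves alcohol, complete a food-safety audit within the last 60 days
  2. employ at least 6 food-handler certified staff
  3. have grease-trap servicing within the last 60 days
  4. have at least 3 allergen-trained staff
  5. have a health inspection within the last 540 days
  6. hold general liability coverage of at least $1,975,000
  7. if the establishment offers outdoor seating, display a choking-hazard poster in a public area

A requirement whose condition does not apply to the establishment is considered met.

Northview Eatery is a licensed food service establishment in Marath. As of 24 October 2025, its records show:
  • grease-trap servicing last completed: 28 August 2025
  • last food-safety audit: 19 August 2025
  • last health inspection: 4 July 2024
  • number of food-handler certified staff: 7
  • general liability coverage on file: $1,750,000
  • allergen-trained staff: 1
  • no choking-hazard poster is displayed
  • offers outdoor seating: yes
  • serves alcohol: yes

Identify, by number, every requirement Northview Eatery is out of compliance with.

1, 4, 6, 7

1. condition 'serves alcohol' holds; food-safety audit 66 days ago vs limit 60 → not met
2. food-handler certified staff 7 ≥ 6 → met
3. grease-trap servicing 57 days ago vs limit 60 → met
4. allergen-trained staff 1 < 3 → not met
5. health inspection 477 days ago vs limit 540 → met
6. general liability coverage $1,750,000 < $1,975,000 → not met
7. condition 'offers outdoor seating' holds; choking-hazard poster absent → not met
Not met: 1, 4, 6, 7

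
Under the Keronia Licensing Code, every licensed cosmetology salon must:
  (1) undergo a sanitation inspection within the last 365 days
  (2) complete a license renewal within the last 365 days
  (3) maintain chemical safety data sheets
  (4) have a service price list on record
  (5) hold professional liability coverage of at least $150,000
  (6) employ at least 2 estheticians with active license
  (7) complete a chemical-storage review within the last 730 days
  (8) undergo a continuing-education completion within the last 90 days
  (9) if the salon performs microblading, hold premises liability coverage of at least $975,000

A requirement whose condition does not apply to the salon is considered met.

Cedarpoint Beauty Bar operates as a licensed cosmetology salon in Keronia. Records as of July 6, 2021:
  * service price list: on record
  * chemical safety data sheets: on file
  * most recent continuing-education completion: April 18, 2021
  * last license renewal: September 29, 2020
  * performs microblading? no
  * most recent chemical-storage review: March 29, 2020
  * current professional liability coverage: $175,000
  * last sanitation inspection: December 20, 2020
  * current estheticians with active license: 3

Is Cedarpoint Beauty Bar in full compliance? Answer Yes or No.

1. sanitation inspection 198 days ago vs limit 365 → met
2. license renewal 280 days ago vs limit 365 → met
3. chemical safety data sheets present → met
4. service price list present → met
5. professional liability coverage $175,000 ≥ $150,000 → met
6. estheticians with active license 3 ≥ 2 → met
7. chemical-storage review 464 days ago vs limit 730 → met
8. continuing-education completion 79 days ago vs limit 90 → met
9. condition 'performs microblading' does not hold → requirement n/a → met
All met.

Yes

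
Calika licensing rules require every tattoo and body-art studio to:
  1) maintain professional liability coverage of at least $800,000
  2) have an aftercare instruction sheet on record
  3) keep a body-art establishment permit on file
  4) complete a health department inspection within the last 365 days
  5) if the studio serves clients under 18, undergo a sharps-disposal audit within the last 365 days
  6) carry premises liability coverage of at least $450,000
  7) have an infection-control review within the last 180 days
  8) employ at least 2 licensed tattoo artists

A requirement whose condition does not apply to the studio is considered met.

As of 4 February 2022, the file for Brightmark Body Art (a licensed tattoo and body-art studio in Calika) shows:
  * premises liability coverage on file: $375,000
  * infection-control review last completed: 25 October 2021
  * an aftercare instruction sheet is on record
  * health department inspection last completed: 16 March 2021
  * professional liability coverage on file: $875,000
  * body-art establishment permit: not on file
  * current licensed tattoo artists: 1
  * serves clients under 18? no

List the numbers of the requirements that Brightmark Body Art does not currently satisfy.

3, 6, 8

1. professional liability coverage $875,000 ≥ $800,000 → met
2. aftercare instruction sheet present → met
3. body-art establishment permit absent → not met
4. health department inspection 325 days ago vs limit 365 → met
5. condition 'serves clients under 18' does not hold → requirement n/a → met
6. premises liability coverage $375,000 < $450,000 → not met
7. infection-control review 102 days ago vs limit 180 → met
8. licensed tattoo artists 1 < 2 → not met
Not met: 3, 6, 8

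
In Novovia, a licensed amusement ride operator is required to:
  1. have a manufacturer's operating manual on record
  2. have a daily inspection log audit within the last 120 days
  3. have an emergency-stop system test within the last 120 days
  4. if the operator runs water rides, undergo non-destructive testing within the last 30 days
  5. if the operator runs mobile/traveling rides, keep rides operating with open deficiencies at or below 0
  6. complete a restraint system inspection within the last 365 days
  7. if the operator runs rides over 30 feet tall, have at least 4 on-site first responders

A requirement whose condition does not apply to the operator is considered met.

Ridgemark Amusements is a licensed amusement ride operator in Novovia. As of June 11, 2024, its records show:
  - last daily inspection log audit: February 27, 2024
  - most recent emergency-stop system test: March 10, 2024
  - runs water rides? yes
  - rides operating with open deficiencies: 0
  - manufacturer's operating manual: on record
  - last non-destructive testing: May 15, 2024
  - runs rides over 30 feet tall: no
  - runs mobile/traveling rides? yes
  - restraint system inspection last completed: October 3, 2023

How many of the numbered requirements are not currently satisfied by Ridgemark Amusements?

1. manufacturer's operating manual present → met
2. daily inspection log audit 105 days ago vs limit 120 → met
3. emergency-stop system test 93 days ago vs limit 120 → met
4. condition 'runs water rides' holds; non-destructive testing 27 days ago vs limit 30 → met
5. condition 'runs mobile/traveling rides' holds; rides operating with open deficiencies 0 ≤ 0 → met
6. restraint system inspection 252 days ago vs limit 365 → met
7. condition 'runs rides over 30 feet tall' does not hold → requirement n/a → met
Not met: 0 of 7

0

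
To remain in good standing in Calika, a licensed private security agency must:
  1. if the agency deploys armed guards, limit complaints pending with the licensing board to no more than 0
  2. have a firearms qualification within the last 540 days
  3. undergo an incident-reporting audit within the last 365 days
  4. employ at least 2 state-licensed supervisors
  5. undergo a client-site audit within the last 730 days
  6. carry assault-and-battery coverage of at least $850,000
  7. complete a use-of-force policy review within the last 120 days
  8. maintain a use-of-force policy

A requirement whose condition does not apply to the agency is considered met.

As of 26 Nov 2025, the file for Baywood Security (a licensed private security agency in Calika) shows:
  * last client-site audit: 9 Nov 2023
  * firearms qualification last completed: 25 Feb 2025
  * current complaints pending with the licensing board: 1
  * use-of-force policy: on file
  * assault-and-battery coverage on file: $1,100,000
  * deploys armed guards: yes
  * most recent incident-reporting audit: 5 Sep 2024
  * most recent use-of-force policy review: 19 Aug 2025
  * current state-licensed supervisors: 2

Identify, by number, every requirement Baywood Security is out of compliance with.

1. condition 'deploys armed guards' holds; complaints pending with the licensing board 1 > 0 → not met
2. firearms qualification 274 days ago vs limit 540 → met
3. incident-reporting audit 447 days ago vs limit 365 → not met
4. state-licensed supervisors 2 ≥ 2 → met
5. client-site audit 748 days ago vs limit 730 → not met
6. assault-and-battery coverage $1,100,000 ≥ $850,000 → met
7. use-of-force policy review 99 days ago vs limit 120 → met
8. use-of-force policy present → met
Not met: 1, 3, 5

1, 3, 5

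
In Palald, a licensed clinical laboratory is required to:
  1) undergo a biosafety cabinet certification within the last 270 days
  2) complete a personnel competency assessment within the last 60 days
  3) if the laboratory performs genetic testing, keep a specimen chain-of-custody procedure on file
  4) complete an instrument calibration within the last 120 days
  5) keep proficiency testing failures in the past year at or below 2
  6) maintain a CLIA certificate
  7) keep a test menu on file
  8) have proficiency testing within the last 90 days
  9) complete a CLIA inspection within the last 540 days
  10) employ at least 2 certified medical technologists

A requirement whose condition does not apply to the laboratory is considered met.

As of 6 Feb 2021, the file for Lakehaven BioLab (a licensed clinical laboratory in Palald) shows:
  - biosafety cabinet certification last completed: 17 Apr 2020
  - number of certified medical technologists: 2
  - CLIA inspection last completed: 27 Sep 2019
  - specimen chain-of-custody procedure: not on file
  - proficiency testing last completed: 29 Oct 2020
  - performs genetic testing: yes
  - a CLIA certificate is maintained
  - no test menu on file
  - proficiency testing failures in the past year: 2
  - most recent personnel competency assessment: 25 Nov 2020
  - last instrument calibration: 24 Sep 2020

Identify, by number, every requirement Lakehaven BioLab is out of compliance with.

1, 2, 3, 4, 7, 8

1. biosafety cabinet certification 295 days ago vs limit 270 → not met
2. personnel competency assessment 73 days ago vs limit 60 → not met
3. condition 'performs genetic testing' holds; specimen chain-of-custody procedure absent → not met
4. instrument calibration 135 days ago vs limit 120 → not met
5. proficiency testing failures in the past year 2 ≤ 2 → met
6. CLIA certificate present → met
7. test menu absent → not met
8. proficiency testing 100 days ago vs limit 90 → not met
9. CLIA inspection 498 days ago vs limit 540 → met
10. certified medical technologists 2 ≥ 2 → met
Not met: 1, 2, 3, 4, 7, 8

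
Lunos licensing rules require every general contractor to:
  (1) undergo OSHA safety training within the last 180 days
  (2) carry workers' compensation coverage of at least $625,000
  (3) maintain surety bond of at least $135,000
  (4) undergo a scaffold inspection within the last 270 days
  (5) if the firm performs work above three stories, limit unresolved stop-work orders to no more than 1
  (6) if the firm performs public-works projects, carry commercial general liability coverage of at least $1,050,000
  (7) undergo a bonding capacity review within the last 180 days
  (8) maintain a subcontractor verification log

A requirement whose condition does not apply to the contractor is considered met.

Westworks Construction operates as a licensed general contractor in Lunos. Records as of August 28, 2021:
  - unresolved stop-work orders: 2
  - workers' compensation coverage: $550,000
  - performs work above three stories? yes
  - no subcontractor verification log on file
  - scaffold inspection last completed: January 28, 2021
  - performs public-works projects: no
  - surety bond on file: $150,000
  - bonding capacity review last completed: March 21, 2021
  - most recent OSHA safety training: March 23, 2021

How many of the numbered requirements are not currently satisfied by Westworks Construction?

3

1. OSHA safety training 158 days ago vs limit 180 → met
2. workers' compensation coverage $550,000 < $625,000 → not met
3. surety bond $150,000 ≥ $135,000 → met
4. scaffold inspection 212 days ago vs limit 270 → met
5. condition 'performs work above three stories' holds; unresolved stop-work orders 2 > 1 → not met
6. condition 'performs public-works projects' does not hold → requirement n/a → met
7. bonding capacity review 160 days ago vs limit 180 → met
8. subcontractor verification log absent → not met
Not met: 3 of 8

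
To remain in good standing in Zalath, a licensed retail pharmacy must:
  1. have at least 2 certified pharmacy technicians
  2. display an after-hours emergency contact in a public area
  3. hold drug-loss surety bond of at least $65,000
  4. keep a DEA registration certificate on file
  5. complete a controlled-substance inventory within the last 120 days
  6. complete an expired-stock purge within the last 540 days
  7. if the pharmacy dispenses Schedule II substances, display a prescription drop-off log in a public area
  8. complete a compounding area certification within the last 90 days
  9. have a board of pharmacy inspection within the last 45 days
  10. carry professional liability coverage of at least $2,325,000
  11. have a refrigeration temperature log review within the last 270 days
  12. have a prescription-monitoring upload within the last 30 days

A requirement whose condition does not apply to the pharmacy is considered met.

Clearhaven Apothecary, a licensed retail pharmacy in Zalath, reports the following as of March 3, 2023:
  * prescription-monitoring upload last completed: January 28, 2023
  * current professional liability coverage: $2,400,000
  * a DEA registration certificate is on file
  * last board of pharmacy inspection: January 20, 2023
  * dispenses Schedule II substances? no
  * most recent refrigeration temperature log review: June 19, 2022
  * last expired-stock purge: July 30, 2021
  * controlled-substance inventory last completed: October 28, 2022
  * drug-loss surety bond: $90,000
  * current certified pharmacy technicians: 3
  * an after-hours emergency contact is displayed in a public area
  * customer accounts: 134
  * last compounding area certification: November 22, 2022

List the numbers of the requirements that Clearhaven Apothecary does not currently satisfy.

1. certified pharmacy technicians 3 ≥ 2 → met
2. after-hours emergency contact present → met
3. drug-loss surety bond $90,000 ≥ $65,000 → met
4. DEA registration certificate present → met
5. controlled-substance inventory 126 days ago vs limit 120 → not met
6. expired-stock purge 581 days ago vs limit 540 → not met
7. condition 'dispenses Schedule II substances' does not hold → requirement n/a → met
8. compounding area certification 101 days ago vs limit 90 → not met
9. board of pharmacy inspection 42 days ago vs limit 45 → met
10. professional liability coverage $2,400,000 ≥ $2,325,000 → met
11. refrigeration temperature log review 257 days ago vs limit 270 → met
12. prescription-monitoring upload 34 days ago vs limit 30 → not met
Not met: 5, 6, 8, 12

5, 6, 8, 12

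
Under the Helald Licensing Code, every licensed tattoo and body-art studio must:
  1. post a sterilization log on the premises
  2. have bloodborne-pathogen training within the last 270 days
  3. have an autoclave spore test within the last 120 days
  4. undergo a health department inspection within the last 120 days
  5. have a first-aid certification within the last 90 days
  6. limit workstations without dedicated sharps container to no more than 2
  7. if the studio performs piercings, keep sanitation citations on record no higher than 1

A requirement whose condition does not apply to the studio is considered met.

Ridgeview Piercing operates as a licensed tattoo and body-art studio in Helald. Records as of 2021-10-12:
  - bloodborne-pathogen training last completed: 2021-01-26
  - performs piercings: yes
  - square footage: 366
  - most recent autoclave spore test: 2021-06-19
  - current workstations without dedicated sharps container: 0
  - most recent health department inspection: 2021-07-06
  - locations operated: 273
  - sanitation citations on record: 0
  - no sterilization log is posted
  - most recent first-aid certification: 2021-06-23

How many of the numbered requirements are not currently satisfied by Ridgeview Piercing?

2

1. sterilization log absent → not met
2. bloodborne-pathogen training 259 days ago vs limit 270 → met
3. autoclave spore test 115 days ago vs limit 120 → met
4. health department inspection 98 days ago vs limit 120 → met
5. first-aid certification 111 days ago vs limit 90 → not met
6. workstations without dedicated sharps container 0 ≤ 2 → met
7. condition 'performs piercings' holds; sanitation citations on record 0 ≤ 1 → met
Not met: 2 of 7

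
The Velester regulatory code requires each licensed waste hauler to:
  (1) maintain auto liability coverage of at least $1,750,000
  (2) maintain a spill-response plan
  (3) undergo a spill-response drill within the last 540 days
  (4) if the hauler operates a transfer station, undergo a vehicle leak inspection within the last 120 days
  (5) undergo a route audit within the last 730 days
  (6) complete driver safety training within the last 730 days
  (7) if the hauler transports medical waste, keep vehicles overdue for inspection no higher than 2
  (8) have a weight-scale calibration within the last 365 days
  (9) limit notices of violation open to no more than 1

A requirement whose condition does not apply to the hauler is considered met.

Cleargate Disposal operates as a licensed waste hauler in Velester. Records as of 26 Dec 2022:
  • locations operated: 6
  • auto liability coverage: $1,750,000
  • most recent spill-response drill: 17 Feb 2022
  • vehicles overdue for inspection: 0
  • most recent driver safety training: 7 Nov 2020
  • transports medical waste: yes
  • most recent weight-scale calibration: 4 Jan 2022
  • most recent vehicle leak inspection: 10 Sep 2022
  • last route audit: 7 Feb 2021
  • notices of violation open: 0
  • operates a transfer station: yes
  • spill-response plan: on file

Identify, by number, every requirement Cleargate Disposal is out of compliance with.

6

1. auto liability coverage $1,750,000 ≥ $1,750,000 → met
2. spill-response plan present → met
3. spill-response drill 312 days ago vs limit 540 → met
4. condition 'operates a transfer station' holds; vehicle leak inspection 107 days ago vs limit 120 → met
5. route audit 687 days ago vs limit 730 → met
6. driver safety training 779 days ago vs limit 730 → not met
7. condition 'transports medical waste' holds; vehicles overdue for inspection 0 ≤ 2 → met
8. weight-scale calibration 356 days ago vs limit 365 → met
9. notices of violation open 0 ≤ 1 → met
Not met: 6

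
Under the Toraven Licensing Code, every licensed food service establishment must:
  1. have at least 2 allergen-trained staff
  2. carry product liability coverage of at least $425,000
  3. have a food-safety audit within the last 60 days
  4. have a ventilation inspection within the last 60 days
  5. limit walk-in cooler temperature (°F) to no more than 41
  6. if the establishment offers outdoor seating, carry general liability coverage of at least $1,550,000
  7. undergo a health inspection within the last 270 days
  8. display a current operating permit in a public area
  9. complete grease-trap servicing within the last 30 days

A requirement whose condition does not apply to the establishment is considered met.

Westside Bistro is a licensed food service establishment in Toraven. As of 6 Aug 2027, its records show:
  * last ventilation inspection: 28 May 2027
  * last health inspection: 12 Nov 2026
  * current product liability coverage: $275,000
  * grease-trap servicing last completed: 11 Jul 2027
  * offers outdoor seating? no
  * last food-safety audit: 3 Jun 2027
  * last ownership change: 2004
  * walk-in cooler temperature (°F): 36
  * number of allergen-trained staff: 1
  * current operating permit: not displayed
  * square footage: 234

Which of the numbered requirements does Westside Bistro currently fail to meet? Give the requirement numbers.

1. allergen-trained staff 1 < 2 → not met
2. product liability coverage $275,000 < $425,000 → not met
3. food-safety audit 64 days ago vs limit 60 → not met
4. ventilation inspection 70 days ago vs limit 60 → not met
5. walk-in cooler temperature (°F) 36 ≤ 41 → met
6. condition 'offers outdoor seating' does not hold → requirement n/a → met
7. health inspection 267 days ago vs limit 270 → met
8. current operating permit absent → not met
9. grease-trap servicing 26 days ago vs limit 30 → met
Not met: 1, 2, 3, 4, 8

1, 2, 3, 4, 8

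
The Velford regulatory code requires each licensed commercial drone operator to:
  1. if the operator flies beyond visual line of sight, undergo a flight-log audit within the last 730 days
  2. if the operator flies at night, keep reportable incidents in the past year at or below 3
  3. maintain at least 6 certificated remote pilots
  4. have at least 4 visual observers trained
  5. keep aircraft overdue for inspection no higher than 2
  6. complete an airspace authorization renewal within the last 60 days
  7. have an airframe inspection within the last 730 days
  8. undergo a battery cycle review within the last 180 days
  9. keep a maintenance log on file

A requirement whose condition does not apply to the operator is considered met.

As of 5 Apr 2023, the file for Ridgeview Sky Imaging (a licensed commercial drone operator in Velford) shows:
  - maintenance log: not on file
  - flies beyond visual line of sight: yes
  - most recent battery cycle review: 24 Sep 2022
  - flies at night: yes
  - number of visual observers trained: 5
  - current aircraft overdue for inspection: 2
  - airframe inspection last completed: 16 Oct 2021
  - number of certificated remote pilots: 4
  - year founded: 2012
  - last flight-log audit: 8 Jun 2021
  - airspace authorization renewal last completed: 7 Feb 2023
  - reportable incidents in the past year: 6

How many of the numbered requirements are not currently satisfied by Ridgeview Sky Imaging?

4

1. condition 'flies beyond visual line of sight' holds; flight-log audit 666 days ago vs limit 730 → met
2. condition 'flies at night' holds; reportable incidents in the past year 6 > 3 → not met
3. certificated remote pilots 4 < 6 → not met
4. visual observers trained 5 ≥ 4 → met
5. aircraft overdue for inspection 2 ≤ 2 → met
6. airspace authorization renewal 57 days ago vs limit 60 → met
7. airframe inspection 536 days ago vs limit 730 → met
8. battery cycle review 193 days ago vs limit 180 → not met
9. maintenance log absent → not met
Not met: 4 of 9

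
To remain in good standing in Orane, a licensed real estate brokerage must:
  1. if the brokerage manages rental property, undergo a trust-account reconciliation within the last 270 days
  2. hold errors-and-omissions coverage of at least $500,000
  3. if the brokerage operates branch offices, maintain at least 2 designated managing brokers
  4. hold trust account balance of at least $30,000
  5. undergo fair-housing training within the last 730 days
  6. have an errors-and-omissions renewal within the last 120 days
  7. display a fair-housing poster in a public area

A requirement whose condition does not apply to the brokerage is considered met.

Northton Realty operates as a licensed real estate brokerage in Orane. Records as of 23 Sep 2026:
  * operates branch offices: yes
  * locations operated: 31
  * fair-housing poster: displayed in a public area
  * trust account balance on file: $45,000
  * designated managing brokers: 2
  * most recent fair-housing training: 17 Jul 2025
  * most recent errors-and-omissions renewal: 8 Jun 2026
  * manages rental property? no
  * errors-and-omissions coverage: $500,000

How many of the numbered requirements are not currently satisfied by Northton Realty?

0

1. condition 'manages rental property' does not hold → requirement n/a → met
2. errors-and-omissions coverage $500,000 ≥ $500,000 → met
3. condition 'operates branch offices' holds; designated managing brokers 2 ≥ 2 → met
4. trust account balance $45,000 ≥ $30,000 → met
5. fair-housing training 433 days ago vs limit 730 → met
6. errors-and-omissions renewal 107 days ago vs limit 120 → met
7. fair-housing poster present → met
Not met: 0 of 7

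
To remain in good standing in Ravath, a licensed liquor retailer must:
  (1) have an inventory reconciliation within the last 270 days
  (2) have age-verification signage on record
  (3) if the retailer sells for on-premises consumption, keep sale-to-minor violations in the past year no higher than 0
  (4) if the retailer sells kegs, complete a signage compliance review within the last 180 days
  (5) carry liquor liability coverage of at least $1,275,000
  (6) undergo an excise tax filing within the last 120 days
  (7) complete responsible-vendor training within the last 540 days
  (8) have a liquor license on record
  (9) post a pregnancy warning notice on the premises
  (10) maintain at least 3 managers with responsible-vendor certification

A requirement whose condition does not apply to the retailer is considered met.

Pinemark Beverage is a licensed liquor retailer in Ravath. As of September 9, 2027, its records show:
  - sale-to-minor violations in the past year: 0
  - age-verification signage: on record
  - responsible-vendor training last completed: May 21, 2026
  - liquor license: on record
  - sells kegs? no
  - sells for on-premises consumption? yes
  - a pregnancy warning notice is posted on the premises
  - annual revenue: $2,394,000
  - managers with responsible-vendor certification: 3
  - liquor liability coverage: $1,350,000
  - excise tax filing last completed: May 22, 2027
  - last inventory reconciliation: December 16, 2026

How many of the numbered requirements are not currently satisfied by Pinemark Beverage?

1. inventory reconciliation 267 days ago vs limit 270 → met
2. age-verification signage present → met
3. condition 'sells for on-premises consumption' holds; sale-to-minor violations in the past year 0 ≤ 0 → met
4. condition 'sells kegs' does not hold → requirement n/a → met
5. liquor liability coverage $1,350,000 ≥ $1,275,000 → met
6. excise tax filing 110 days ago vs limit 120 → met
7. responsible-vendor training 476 days ago vs limit 540 → met
8. liquor license present → met
9. pregnancy warning notice present → met
10. managers with responsible-vendor certification 3 ≥ 3 → met
Not met: 0 of 10

0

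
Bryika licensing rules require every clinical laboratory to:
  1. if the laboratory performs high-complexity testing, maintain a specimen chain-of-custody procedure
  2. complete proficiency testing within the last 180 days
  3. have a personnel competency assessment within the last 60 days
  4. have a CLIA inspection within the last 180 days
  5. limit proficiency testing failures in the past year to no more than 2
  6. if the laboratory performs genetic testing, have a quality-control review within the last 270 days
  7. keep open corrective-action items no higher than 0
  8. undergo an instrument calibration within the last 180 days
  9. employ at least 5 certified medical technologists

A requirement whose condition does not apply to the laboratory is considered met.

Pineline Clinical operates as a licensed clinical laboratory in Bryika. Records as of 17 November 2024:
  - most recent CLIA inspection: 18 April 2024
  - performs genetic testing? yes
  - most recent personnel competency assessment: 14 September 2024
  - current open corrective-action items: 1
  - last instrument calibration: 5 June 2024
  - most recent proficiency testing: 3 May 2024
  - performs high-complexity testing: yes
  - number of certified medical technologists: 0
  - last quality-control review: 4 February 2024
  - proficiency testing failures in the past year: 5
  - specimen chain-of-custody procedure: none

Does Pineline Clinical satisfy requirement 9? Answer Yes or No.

No

9. certified medical technologists 0 < 5 → not met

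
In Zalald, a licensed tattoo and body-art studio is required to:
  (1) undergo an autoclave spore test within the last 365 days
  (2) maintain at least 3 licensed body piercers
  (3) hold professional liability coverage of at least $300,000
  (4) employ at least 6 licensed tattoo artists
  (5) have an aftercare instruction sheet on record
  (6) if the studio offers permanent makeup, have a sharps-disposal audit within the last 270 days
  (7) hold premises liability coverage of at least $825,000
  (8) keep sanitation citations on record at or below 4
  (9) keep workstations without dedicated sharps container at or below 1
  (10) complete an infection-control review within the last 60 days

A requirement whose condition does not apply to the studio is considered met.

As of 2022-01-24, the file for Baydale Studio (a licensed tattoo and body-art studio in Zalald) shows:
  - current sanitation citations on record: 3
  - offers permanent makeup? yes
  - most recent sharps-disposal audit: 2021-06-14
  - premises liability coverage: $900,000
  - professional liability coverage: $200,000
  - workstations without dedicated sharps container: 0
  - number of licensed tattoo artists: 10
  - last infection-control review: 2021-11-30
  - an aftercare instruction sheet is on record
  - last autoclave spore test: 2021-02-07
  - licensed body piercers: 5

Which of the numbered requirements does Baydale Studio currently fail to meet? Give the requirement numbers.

3

1. autoclave spore test 351 days ago vs limit 365 → met
2. licensed body piercers 5 ≥ 3 → met
3. professional liability coverage $200,000 < $300,000 → not met
4. licensed tattoo artists 10 ≥ 6 → met
5. aftercare instruction sheet present → met
6. condition 'offers permanent makeup' holds; sharps-disposal audit 224 days ago vs limit 270 → met
7. premises liability coverage $900,000 ≥ $825,000 → met
8. sanitation citations on record 3 ≤ 4 → met
9. workstations without dedicated sharps container 0 ≤ 1 → met
10. infection-control review 55 days ago vs limit 60 → met
Not met: 3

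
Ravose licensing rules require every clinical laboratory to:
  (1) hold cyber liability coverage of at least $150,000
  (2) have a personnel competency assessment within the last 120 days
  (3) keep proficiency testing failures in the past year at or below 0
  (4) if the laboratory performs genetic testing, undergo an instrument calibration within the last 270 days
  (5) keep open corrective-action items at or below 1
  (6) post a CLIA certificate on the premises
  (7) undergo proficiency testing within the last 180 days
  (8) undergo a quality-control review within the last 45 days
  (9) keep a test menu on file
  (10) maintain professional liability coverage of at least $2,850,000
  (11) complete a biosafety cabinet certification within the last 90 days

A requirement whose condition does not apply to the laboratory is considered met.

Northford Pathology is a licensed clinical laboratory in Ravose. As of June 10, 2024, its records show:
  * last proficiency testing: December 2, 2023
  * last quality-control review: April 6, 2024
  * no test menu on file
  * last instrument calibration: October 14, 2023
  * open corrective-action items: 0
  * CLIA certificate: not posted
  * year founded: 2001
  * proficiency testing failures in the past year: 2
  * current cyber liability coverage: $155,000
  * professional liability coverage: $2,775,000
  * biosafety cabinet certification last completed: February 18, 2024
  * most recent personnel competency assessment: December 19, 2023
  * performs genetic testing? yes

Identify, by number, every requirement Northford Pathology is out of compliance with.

1. cyber liability coverage $155,000 ≥ $150,000 → met
2. personnel competency assessment 174 days ago vs limit 120 → not met
3. proficiency testing failures in the past year 2 > 0 → not met
4. condition 'performs genetic testing' holds; instrument calibration 240 days ago vs limit 270 → met
5. open corrective-action items 0 ≤ 1 → met
6. CLIA certificate absent → not met
7. proficiency testing 191 days ago vs limit 180 → not met
8. quality-control review 65 days ago vs limit 45 → not met
9. test menu absent → not met
10. professional liability coverage $2,775,000 < $2,850,000 → not met
11. biosafety cabinet certification 113 days ago vs limit 90 → not met
Not met: 2, 3, 6, 7, 8, 9, 10, 11

2, 3, 6, 7, 8, 9, 10, 11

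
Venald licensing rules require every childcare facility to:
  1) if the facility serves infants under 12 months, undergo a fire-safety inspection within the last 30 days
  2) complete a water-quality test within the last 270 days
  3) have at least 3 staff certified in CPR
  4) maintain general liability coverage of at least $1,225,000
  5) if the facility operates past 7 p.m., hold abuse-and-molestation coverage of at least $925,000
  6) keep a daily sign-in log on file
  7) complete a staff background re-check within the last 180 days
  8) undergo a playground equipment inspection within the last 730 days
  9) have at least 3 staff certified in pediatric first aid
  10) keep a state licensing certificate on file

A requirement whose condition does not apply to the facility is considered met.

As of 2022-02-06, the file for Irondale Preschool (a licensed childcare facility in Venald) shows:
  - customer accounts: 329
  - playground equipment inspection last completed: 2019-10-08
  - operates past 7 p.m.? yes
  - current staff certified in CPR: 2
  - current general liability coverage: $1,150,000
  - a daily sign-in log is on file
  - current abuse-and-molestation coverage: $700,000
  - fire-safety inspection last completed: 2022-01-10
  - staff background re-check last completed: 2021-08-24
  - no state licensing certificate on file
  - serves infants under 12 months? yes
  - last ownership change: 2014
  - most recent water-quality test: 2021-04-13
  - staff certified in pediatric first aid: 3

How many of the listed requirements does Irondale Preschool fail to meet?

1. condition 'serves infants under 12 months' holds; fire-safety inspection 27 days ago vs limit 30 → met
2. water-quality test 299 days ago vs limit 270 → not met
3. staff certified in CPR 2 < 3 → not met
4. general liability coverage $1,150,000 < $1,225,000 → not met
5. condition 'operates past 7 p.m.' holds; abuse-and-molestation coverage $700,000 < $925,000 → not met
6. daily sign-in log present → met
7. staff background re-check 166 days ago vs limit 180 → met
8. playground equipment inspection 852 days ago vs limit 730 → not met
9. staff certified in pediatric first aid 3 ≥ 3 → met
10. state licensing certificate absent → not met
Not met: 6 of 10

6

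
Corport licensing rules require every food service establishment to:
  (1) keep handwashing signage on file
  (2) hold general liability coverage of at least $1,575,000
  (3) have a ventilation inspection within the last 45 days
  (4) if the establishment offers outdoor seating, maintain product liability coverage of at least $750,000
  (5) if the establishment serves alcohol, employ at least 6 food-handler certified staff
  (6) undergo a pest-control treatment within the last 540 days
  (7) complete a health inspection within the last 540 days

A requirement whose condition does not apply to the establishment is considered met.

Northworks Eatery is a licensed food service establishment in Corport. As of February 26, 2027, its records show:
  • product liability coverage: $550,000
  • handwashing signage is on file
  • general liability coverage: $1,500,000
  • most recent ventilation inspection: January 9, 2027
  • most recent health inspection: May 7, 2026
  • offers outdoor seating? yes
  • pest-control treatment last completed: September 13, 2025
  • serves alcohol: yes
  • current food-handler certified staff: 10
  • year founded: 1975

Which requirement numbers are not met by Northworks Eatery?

2, 3, 4

1. handwashing signage present → met
2. general liability coverage $1,500,000 < $1,575,000 → not met
3. ventilation inspection 48 days ago vs limit 45 → not met
4. condition 'offers outdoor seating' holds; product liability coverage $550,000 < $750,000 → not met
5. condition 'serves alcohol' holds; food-handler certified staff 10 ≥ 6 → met
6. pest-control treatment 531 days ago vs limit 540 → met
7. health inspection 295 days ago vs limit 540 → met
Not met: 2, 3, 4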